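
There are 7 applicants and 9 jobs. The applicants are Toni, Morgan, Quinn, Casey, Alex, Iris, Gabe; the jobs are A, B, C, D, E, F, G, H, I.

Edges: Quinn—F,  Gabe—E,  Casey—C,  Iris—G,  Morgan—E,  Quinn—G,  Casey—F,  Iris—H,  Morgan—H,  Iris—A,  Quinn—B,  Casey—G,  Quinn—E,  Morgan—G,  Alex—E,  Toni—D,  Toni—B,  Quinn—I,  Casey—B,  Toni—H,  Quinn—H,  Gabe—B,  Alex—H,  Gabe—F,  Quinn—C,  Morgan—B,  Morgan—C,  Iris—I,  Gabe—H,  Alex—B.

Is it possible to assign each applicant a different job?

A valid assignment of size 7: Toni-D, Morgan-E, Quinn-G, Casey-F, Alex-B, Iris-A, Gabe-H.
All 7 applicants are covered.

Yes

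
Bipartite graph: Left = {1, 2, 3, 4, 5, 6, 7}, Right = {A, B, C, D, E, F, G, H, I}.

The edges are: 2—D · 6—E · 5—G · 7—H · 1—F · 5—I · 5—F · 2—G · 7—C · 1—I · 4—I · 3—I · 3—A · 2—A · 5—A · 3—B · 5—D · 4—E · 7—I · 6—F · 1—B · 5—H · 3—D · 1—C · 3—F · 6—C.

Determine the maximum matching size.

One maximum matching: 1-B, 2-D, 3-A, 4-I, 5-G, 6-E, 7-C.
All 7 left vertices are matched, so no larger matching exists.

7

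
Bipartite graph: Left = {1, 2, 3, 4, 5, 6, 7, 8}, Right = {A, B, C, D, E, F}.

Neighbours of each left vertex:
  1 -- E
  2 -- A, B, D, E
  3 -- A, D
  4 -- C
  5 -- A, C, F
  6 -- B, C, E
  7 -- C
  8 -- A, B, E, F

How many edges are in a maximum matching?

A valid assignment of size 6: 1→E, 2→D, 3→A, 4→C, 5→F, 6→B.
The set {1, 2, 3, 4, 5, 6, 7, 8} has only 6 neighbours ({A, B, C, D, E, F}), so by Hall's theorem at most 6 of the 8 left vertices can be matched.

6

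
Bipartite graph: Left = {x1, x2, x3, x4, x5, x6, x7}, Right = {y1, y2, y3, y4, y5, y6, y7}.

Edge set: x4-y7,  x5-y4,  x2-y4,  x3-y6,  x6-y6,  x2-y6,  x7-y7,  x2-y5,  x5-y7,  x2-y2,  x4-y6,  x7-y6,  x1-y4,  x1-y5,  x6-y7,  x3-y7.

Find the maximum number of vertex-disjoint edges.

For example, pair x1→y5, x2→y2, x3→y6, x4→y7, x5→y4.
The set {x3, x4, x6, x7} has only 2 neighbours ({y6, y7}), so by Hall's theorem at most 5 of the 7 left vertices can be matched.

5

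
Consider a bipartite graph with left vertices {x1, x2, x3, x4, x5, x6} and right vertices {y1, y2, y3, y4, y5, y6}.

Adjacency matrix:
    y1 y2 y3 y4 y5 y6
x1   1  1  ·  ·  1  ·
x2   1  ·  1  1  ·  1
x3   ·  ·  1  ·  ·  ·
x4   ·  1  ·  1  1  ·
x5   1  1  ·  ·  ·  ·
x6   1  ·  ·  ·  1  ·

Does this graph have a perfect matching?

One maximum matching: x1-y5, x2-y6, x3-y3, x4-y4, x5-y2, x6-y1.
Every left vertex is matched, so this is a perfect matching.

Yes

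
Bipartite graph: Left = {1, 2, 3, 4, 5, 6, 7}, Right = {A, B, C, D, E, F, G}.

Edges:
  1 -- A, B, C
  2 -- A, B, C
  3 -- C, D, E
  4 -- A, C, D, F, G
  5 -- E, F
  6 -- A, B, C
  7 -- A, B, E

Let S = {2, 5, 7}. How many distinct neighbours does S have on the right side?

5

The union of neighbours of {2, 5, 7} is {A, B, C, E, F}, which has 5 elements.
Since |N(S)| = 5 ≥ |S| = 3, Hall's condition holds for this subset.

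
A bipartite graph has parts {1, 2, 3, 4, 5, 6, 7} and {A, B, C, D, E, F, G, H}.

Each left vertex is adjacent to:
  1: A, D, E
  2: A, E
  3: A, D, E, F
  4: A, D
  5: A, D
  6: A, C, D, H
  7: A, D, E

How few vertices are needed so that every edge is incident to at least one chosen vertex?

{3, 6, A, D, E} is a vertex cover of size 5: every edge has an endpoint in this set.
No smaller cover exists because 1–E, 2–A, 3–F, 4–D, 6–C is a matching of size 5, and a cover must include an endpoint of each of these disjoint edges (König's theorem).

5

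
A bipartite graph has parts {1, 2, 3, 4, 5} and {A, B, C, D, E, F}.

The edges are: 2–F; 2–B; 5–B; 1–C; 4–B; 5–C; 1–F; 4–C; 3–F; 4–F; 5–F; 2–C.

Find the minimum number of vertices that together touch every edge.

{B, C, F} is a vertex cover of size 3: every edge has an endpoint in this set.
No smaller cover exists because 1–C, 2–B, 3–F is a matching of size 3, and a cover must include an endpoint of each of these disjoint edges (König's theorem).

3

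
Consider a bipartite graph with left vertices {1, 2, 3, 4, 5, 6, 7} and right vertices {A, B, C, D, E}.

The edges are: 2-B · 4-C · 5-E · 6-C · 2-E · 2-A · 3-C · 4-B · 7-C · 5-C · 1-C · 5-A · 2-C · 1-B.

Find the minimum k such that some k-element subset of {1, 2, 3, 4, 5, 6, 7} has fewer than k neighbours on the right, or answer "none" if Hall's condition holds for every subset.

Take S = {3, 6}. Its neighbourhood is {C}, so |N(S)| = 1 < |S| = 2.
No single vertex violates Hall's condition since each has at least one neighbour, so 2 is the minimum.

2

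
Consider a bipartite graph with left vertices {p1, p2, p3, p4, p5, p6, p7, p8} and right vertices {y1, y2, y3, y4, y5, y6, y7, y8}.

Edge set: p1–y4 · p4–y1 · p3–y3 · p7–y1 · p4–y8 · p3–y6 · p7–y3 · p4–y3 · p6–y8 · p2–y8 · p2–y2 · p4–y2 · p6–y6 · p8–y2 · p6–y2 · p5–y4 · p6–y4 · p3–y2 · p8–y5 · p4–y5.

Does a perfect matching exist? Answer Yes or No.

The set {p1, p5} has only 1 neighbour ({y4}), so by Hall's theorem at most 7 of the 8 left vertices can be matched.
Hence no matching covers every left vertex.

No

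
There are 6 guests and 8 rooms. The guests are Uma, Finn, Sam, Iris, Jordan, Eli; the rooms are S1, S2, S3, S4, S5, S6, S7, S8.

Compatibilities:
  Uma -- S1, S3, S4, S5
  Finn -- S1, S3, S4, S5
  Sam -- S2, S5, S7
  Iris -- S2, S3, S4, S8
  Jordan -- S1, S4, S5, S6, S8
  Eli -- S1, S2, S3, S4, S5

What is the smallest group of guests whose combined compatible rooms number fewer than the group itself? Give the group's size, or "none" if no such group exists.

none

A matching saturating every guest exists, for instance Uma→S1, Finn→S3, Sam→S7, Iris→S4, Jordan→S6, Eli→S2.
By Hall's marriage theorem, this means |N(S)| ≥ |S| for every subset S, so no violating subset exists.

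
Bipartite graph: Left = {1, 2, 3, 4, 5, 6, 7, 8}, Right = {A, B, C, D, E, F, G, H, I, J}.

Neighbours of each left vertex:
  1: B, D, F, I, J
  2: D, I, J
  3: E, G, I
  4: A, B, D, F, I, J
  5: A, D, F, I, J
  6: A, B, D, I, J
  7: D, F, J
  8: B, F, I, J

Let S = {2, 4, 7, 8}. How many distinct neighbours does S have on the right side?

6

The union of neighbours of {2, 4, 7, 8} is {A, B, D, F, I, J}, which has 6 elements.
Since |N(S)| = 6 ≥ |S| = 4, Hall's condition holds for this subset.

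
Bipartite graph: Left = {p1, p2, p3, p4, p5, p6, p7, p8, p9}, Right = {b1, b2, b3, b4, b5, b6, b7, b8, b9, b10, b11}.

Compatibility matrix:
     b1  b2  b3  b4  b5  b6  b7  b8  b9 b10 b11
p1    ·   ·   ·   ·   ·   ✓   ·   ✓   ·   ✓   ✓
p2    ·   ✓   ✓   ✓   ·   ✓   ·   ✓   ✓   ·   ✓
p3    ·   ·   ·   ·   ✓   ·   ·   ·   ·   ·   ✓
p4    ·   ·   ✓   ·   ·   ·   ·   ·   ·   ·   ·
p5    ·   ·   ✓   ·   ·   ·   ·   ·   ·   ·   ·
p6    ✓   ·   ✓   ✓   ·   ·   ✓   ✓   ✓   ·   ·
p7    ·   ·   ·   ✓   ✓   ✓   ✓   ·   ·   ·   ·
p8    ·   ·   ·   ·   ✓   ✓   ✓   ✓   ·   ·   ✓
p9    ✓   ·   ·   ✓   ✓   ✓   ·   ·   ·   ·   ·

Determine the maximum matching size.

A valid assignment of size 8: p1→b8, p2→b4, p3→b11, p4→b3, p6→b1, p7→b6, p8→b7, p9→b5.
The set {p4, p5} has only 1 neighbour ({b3}), so by Hall's theorem at most 8 of the 9 left vertices can be matched.

8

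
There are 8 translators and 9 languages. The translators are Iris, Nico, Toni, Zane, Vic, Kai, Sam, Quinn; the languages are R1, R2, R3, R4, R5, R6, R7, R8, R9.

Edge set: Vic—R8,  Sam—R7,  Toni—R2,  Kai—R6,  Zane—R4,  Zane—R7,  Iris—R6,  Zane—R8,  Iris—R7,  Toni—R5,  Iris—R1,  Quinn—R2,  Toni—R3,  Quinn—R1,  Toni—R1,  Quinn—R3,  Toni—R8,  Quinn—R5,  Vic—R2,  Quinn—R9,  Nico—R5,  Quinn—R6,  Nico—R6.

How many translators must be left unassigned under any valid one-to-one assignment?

0

A valid assignment of size 8: Iris–R1, Nico–R5, Toni–R3, Zane–R4, Vic–R8, Kai–R6, Sam–R7, Quinn–R9.
All 8 translators are matched, so no larger matching exists.
That matches 8 of the 8, leaving 0 unmatched; no matching can do better.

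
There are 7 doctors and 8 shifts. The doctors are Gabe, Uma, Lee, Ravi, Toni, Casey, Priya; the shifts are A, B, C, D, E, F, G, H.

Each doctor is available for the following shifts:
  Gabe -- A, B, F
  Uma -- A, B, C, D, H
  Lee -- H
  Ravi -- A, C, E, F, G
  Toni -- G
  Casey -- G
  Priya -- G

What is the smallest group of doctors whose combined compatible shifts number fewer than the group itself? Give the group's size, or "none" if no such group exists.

Take S = {Toni, Casey}. Its neighbourhood is {G}, so |N(S)| = 1 < |S| = 2.
No single vertex violates Hall's condition since each has at least one neighbour, so 2 is the minimum.

2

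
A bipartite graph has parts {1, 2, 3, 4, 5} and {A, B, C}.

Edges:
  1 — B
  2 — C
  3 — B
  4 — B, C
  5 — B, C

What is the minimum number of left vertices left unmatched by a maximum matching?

A valid assignment of size 2: 1–B, 2–C.
The set {1, 2, 3, 4, 5} has only 2 neighbours ({B, C}), so by Hall's theorem at most 2 of the 5 left vertices can be matched.
That matches 2 of the 5, leaving 3 unmatched; no matching can do better.

3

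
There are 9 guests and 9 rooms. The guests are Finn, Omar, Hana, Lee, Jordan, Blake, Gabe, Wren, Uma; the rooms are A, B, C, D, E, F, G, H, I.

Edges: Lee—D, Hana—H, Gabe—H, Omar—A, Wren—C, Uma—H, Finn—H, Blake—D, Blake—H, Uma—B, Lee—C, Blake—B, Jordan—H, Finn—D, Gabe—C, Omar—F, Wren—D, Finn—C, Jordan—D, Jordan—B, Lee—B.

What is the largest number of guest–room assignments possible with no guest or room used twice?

5

For example, pair Finn–D, Omar–F, Hana–H, Lee–C, Jordan–B.
The set {Finn, Hana, Lee, Jordan, Blake, Gabe, Wren, Uma} has only 4 neighbours ({B, C, D, H}), so by Hall's theorem at most 5 of the 9 guests can be matched.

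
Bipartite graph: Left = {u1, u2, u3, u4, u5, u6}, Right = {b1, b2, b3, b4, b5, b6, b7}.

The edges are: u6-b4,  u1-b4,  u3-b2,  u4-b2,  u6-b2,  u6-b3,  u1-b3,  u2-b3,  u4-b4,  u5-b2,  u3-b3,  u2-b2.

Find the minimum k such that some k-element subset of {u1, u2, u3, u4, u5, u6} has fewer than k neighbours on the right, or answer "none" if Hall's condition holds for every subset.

3

Take S = {u2, u3, u5}. Its neighbourhood is {b2, b3}, so |N(S)| = 2 < |S| = 3.
Every subset of size less than 3 has at least as many neighbours as members, so 3 is the minimum.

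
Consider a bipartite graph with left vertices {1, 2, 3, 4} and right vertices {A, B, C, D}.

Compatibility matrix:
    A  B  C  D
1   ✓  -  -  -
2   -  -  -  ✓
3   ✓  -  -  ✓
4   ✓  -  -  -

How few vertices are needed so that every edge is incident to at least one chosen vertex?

{A, D} is a vertex cover of size 2: every edge has an endpoint in this set.
No smaller cover exists because 1–A, 2–D is a matching of size 2, and a cover must include an endpoint of each of these disjoint edges (König's theorem).

2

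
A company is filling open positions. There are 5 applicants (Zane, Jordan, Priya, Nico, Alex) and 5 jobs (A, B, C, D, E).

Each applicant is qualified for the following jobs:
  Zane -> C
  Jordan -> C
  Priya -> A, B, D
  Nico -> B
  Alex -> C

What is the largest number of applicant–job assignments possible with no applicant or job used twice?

3

A valid assignment of size 3: Zane–C, Priya–D, Nico–B.
The set {Zane, Jordan, Alex} has only 1 neighbour ({C}), so by Hall's theorem at most 3 of the 5 applicants can be matched.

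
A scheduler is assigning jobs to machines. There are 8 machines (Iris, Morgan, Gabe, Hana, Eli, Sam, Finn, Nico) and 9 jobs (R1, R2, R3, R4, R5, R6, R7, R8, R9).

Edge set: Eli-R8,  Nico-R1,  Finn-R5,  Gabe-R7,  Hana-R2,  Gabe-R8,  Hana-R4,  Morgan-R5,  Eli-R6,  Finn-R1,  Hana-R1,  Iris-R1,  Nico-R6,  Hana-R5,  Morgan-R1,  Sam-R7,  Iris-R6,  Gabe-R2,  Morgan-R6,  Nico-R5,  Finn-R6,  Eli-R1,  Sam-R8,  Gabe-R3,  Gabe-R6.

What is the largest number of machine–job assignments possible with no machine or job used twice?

7

One maximum matching: Iris-R1, Morgan-R6, Gabe-R3, Hana-R4, Eli-R8, Sam-R7, Finn-R5.
The set {Iris, Morgan, Finn, Nico} has only 3 neighbours ({R1, R5, R6}), so by Hall's theorem at most 7 of the 8 machines can be matched.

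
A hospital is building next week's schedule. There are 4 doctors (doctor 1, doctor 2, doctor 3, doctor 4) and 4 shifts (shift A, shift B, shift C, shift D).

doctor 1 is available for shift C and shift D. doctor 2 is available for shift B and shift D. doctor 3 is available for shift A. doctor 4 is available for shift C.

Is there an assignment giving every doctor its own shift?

One maximum matching: doctor 1-shift D, doctor 2-shift B, doctor 3-shift A, doctor 4-shift C.
All 4 doctors are covered.

Yes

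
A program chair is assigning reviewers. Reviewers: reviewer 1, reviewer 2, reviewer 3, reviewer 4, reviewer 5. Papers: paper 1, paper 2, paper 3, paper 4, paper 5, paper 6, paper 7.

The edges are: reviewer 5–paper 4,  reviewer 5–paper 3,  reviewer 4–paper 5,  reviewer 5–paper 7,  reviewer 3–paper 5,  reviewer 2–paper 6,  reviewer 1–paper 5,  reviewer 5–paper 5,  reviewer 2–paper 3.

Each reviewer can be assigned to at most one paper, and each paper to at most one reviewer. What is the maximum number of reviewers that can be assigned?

3

A valid assignment of size 3: reviewer 1-paper 5, reviewer 2-paper 6, reviewer 5-paper 7.
The set {reviewer 1, reviewer 3, reviewer 4} has only 1 neighbour ({paper 5}), so by Hall's theorem at most 3 of the 5 reviewers can be matched.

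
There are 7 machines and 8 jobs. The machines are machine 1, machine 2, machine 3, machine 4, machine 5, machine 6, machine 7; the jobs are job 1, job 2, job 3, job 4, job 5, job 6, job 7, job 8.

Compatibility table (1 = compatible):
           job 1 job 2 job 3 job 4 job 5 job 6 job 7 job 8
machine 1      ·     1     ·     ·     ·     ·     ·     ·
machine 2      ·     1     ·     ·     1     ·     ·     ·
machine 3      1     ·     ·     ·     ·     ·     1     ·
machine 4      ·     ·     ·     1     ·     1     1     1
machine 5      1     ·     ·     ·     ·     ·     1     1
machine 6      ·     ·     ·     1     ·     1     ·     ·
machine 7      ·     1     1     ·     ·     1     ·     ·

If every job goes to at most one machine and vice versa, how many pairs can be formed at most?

7

For example, pair machine 1–job 2, machine 2–job 5, machine 3–job 7, machine 4–job 8, machine 5–job 1, machine 6–job 4, machine 7–job 6.
All 7 machines are matched, so no larger matching exists.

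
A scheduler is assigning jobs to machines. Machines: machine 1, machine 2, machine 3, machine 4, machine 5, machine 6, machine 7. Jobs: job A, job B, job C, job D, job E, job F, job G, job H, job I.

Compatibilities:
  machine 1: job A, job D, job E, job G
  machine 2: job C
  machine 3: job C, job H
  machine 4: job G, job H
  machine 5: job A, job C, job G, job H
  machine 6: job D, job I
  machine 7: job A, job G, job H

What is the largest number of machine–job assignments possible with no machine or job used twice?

6

For example, pair machine 1-job D, machine 2-job C, machine 3-job H, machine 4-job G, machine 5-job A, machine 6-job I.
The set {machine 2, machine 3, machine 4, machine 5, machine 7} has only 4 neighbours ({job A, job C, job G, job H}), so by Hall's theorem at most 6 of the 7 machines can be matched.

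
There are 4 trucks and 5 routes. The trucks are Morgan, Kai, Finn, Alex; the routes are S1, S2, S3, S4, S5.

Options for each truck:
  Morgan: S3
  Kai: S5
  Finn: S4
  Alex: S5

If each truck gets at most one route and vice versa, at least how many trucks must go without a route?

1

A valid assignment of size 3: Morgan-S3, Kai-S5, Finn-S4.
The set {Kai, Alex} has only 1 neighbour ({S5}), so by Hall's theorem at most 3 of the 4 trucks can be matched.
That matches 3 of the 4, leaving 1 unmatched; no matching can do better.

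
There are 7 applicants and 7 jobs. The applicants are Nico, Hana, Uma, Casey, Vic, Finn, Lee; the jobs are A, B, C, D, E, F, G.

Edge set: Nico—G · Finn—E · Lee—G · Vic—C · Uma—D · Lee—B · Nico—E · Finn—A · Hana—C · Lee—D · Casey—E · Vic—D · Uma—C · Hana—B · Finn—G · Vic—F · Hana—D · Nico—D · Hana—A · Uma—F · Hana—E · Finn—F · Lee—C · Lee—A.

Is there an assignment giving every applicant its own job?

A valid assignment of size 7: Nico→D, Hana→B, Uma→C, Casey→E, Vic→F, Finn→A, Lee→G.
Every applicant is matched, so this is a perfect matching.

Yes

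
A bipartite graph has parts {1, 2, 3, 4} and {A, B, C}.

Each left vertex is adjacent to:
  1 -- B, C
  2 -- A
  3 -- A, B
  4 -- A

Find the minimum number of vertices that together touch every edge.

{1, 3, A} is a vertex cover of size 3: every edge has an endpoint in this set.
No smaller cover exists because 1–C, 2–A, 3–B is a matching of size 3, and a cover must include an endpoint of each of these disjoint edges (König's theorem).

3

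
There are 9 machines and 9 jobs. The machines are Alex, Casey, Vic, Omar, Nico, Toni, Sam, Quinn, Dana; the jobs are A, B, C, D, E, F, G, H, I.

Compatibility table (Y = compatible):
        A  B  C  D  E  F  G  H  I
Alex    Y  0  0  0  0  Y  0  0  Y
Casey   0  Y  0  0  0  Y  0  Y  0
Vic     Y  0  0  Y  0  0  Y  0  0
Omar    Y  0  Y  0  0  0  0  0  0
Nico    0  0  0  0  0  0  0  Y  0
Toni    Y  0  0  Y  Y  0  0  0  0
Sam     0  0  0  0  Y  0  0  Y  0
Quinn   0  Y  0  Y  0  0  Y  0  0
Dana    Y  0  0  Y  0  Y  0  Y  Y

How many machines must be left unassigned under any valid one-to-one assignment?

0

For example, pair Alex–I, Casey–F, Vic–G, Omar–C, Nico–H, Toni–D, Sam–E, Quinn–B, Dana–A.
This saturates every machine, so 9 is the maximum.
That matches 9 of the 9, leaving 0 unmatched; no matching can do better.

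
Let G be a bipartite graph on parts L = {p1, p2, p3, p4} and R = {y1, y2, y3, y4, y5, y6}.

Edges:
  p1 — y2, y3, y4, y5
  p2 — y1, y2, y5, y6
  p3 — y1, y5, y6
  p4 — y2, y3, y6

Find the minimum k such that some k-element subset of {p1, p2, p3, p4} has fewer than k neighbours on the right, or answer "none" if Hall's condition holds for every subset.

none

A matching saturating every left vertex exists, for instance p1→y2, p2→y1, p3→y6, p4→y3.
By Hall's marriage theorem, this means |N(S)| ≥ |S| for every subset S, so no violating subset exists.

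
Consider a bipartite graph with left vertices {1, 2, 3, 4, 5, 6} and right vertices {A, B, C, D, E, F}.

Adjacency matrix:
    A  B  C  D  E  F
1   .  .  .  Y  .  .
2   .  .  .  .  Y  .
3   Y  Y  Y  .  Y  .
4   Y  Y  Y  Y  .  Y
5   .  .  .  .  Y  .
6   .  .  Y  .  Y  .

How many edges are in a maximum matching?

5

For example, pair 1–D, 2–E, 3–B, 4–A, 6–C.
The set {2, 5} has only 1 neighbour ({E}), so by Hall's theorem at most 5 of the 6 left vertices can be matched.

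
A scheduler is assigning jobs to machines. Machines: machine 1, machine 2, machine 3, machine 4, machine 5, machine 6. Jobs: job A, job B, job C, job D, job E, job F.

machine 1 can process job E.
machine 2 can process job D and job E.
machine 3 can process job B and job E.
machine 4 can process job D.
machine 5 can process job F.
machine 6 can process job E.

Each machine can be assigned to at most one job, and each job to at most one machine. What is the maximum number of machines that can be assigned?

A valid assignment of size 4: machine 1-job E, machine 2-job D, machine 3-job B, machine 5-job F.
The set {machine 1, machine 2, machine 4, machine 6} has only 2 neighbours ({job D, job E}), so by Hall's theorem at most 4 of the 6 machines can be matched.

4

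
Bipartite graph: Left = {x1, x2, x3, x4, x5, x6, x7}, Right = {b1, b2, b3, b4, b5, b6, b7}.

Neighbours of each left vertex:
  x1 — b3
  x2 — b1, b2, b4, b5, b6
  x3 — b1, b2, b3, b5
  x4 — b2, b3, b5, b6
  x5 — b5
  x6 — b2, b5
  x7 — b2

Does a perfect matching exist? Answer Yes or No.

The set {x5, x6, x7} has only 2 neighbours ({b2, b5}), so by Hall's theorem at most 6 of the 7 left vertices can be matched.
Hence no matching covers every left vertex.

No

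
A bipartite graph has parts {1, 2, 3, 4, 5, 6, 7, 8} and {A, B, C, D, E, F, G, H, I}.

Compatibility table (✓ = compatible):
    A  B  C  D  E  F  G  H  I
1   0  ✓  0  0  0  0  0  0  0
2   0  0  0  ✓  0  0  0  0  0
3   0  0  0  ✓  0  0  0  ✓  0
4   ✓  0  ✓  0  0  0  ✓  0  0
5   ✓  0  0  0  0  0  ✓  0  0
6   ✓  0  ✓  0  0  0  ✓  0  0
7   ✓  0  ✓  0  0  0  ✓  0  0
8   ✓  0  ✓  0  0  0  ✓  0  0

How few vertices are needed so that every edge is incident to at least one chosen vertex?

6

A maximum matching has 6 edges (e.g. 1–B, 2–D, 3–H, 4–G, 5–A, 6–C).
By König's theorem the minimum vertex cover has the same size. One such cover is {1, 2, 3, A, C, G}.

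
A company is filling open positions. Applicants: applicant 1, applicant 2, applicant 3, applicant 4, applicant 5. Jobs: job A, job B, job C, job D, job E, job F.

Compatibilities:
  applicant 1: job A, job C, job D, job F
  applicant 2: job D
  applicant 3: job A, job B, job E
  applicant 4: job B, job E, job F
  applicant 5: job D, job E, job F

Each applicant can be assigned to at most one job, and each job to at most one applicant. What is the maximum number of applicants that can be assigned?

For example, pair applicant 1→job C, applicant 2→job D, applicant 3→job A, applicant 4→job E, applicant 5→job F.
This saturates every applicant, so 5 is the maximum.

5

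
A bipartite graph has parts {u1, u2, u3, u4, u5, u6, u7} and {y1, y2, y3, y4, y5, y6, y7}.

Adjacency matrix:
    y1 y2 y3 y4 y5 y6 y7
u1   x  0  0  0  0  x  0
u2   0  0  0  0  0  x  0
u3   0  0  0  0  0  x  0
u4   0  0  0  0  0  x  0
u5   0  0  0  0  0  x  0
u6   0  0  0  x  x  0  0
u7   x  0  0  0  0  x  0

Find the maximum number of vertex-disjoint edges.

3

For example, pair u1-y1, u2-y6, u6-y4.
The set {u1, u2, u3, u4, u5, u7} has only 2 neighbours ({y1, y6}), so by Hall's theorem at most 3 of the 7 left vertices can be matched.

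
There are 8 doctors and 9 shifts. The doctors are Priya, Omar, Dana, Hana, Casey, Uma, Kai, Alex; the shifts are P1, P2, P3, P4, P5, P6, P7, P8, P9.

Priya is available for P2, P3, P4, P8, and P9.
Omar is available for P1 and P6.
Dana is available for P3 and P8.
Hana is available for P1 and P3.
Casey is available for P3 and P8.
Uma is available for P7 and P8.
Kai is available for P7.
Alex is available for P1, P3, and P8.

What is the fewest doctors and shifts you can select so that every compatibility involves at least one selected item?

6

The 6 edges Priya–P2, Omar–P6, Dana–P3, Hana–P1, Casey–P8, Uma–P7 form a matching, so any vertex cover needs at least 6 vertices (one per matched edge).
Conversely {Priya, Omar, P1, P3, P7, P8} meets every edge and has exactly 6 vertices, so 6 is optimal.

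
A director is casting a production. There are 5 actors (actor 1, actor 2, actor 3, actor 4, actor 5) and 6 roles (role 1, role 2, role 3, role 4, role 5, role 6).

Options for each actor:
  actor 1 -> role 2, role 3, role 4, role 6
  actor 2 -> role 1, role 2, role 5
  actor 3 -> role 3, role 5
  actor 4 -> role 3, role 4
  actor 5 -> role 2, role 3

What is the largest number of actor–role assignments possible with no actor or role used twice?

A valid assignment of size 5: actor 1-role 2, actor 2-role 1, actor 3-role 5, actor 4-role 4, actor 5-role 3.
This saturates every actor, so 5 is the maximum.

5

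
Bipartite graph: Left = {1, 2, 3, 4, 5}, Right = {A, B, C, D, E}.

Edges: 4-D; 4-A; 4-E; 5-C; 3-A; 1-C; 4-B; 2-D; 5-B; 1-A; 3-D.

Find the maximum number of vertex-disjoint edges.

5

One maximum matching: 1→C, 2→D, 3→A, 4→E, 5→B.
All 5 left vertices are matched, so no larger matching exists.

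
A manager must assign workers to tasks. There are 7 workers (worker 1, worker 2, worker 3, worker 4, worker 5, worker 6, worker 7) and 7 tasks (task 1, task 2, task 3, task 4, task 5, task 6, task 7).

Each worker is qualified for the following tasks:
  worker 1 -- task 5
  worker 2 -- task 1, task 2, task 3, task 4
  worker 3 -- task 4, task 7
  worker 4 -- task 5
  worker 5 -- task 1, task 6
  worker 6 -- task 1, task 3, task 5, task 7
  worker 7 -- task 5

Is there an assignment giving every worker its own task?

The set {worker 1, worker 4, worker 7} has only 1 neighbour ({task 5}), so by Hall's theorem at most 5 of the 7 workers can be matched.
Hence no matching covers every worker.

No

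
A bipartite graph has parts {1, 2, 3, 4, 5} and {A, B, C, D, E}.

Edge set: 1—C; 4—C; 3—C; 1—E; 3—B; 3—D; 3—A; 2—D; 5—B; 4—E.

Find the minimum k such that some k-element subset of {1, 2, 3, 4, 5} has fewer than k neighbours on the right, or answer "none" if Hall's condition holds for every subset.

A matching saturating every left vertex exists, for instance 1→C, 2→D, 3→A, 4→E, 5→B.
By Hall's marriage theorem, this means |N(S)| ≥ |S| for every subset S, so no violating subset exists.

none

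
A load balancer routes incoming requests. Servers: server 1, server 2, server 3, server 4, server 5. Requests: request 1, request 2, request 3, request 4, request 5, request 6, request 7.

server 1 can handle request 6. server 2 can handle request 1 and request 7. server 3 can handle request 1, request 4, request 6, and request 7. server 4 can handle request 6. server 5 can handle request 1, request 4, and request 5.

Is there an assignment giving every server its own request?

No

The set {server 1, server 4} has only 1 neighbour ({request 6}), so by Hall's theorem at most 4 of the 5 servers can be matched.
Hence no matching covers every server.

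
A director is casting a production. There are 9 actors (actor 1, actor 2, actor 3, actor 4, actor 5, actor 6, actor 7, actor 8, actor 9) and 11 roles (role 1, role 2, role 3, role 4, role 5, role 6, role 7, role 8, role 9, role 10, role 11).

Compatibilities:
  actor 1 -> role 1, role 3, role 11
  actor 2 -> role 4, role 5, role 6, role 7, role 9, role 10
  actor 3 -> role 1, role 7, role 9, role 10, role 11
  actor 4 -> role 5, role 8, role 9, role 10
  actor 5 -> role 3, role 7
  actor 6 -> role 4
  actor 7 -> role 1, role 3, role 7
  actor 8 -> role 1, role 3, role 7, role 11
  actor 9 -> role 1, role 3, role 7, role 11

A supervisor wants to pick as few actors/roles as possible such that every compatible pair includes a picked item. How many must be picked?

The 8 edges actor 1–role 1, actor 2–role 5, actor 3–role 9, actor 4–role 8, actor 5–role 7, actor 6–role 4, actor 7–role 3, actor 8–role 11 form a matching, so any vertex cover needs at least 8 vertices (one per matched edge).
Conversely {actor 2, actor 3, actor 4, actor 6, role 1, role 3, role 7, role 11} meets every edge and has exactly 8 vertices, so 8 is optimal.

8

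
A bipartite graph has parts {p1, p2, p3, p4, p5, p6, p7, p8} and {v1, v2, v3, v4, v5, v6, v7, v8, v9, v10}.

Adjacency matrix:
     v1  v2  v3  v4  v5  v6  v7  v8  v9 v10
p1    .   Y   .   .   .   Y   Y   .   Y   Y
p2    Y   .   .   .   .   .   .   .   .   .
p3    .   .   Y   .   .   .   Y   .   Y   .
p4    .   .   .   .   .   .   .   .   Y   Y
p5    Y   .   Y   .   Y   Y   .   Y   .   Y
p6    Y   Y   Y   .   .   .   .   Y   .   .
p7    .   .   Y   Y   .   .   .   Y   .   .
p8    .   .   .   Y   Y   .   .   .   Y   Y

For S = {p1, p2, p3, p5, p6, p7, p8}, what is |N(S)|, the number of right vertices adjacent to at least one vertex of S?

The union of neighbours of {p1, p2, p3, p5, p6, p7, p8} is {v1, v2, v3, v4, v5, v6, v7, v8, v9, v10}, which has 10 elements.
Since |N(S)| = 10 ≥ |S| = 7, Hall's condition holds for this subset.

10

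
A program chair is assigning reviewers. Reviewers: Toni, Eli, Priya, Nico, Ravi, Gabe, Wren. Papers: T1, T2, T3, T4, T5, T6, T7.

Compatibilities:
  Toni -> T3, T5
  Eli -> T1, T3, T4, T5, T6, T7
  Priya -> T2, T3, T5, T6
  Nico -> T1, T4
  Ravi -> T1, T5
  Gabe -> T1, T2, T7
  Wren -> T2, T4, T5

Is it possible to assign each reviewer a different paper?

Yes

One maximum matching: Toni–T3, Eli–T7, Priya–T6, Nico–T4, Ravi–T1, Gabe–T2, Wren–T5.
Every reviewer is matched, so this is a perfect matching.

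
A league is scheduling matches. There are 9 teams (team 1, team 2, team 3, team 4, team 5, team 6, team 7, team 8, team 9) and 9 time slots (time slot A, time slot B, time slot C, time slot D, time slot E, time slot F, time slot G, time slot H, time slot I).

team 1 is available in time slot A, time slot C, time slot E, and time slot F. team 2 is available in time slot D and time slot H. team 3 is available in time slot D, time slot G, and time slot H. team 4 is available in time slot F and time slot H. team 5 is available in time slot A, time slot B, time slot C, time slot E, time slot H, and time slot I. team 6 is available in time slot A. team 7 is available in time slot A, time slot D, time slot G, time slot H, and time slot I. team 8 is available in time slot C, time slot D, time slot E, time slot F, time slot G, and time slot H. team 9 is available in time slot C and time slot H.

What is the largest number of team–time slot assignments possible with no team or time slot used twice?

9

For example, pair team 1–time slot C, team 2–time slot D, team 3–time slot G, team 4–time slot F, team 5–time slot B, team 6–time slot A, team 7–time slot I, team 8–time slot E, team 9–time slot H.
This saturates every team, so 9 is the maximum.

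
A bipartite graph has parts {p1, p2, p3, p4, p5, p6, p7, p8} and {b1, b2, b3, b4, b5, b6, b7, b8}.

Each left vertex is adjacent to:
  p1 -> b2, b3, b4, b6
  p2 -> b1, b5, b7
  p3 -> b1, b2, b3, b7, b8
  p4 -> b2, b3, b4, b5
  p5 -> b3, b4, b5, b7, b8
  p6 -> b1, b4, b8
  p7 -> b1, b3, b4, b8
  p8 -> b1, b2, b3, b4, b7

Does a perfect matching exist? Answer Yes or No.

For example, pair p1→b6, p2→b1, p3→b8, p4→b2, p5→b5, p6→b4, p7→b3, p8→b7.
All 8 left vertices are covered.

Yes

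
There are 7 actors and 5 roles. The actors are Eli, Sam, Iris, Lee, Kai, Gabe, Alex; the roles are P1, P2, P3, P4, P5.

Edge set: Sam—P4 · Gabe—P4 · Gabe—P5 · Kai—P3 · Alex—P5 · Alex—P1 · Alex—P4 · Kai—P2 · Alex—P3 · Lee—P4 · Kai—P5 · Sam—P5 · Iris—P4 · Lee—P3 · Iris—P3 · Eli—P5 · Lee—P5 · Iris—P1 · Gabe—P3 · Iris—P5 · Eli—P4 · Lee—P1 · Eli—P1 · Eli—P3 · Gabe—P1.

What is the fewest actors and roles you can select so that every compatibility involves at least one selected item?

5

The 5 edges Eli–P3, Sam–P4, Iris–P5, Lee–P1, Kai–P2 form a matching, so any vertex cover needs at least 5 vertices (one per matched edge).
Conversely {Kai, P1, P3, P4, P5} meets every edge and has exactly 5 vertices, so 5 is optimal.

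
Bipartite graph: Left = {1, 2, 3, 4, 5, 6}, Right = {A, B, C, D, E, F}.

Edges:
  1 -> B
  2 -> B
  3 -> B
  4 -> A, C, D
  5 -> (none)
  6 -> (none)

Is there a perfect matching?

The set {1, 2, 3, 5, 6} has only 1 neighbour ({B}), so by Hall's theorem at most 2 of the 6 left vertices can be matched.
Hence no matching covers every left vertex.

No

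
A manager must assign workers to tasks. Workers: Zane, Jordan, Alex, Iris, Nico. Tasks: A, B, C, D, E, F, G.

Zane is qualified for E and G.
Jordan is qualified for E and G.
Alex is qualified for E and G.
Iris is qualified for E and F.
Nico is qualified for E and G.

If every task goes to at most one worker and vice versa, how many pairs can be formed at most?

3

For example, pair Zane–G, Jordan–E, Iris–F.
The set {Zane, Jordan, Alex, Nico} has only 2 neighbours ({E, G}), so by Hall's theorem at most 3 of the 5 workers can be matched.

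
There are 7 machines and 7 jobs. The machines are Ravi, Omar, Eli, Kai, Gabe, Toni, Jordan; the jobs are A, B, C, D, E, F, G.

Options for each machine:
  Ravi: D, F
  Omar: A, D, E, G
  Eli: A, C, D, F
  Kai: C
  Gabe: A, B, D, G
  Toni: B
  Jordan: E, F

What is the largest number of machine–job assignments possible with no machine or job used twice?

7

For example, pair Ravi-F, Omar-D, Eli-A, Kai-C, Gabe-G, Toni-B, Jordan-E.
All 7 machines are matched, so no larger matching exists.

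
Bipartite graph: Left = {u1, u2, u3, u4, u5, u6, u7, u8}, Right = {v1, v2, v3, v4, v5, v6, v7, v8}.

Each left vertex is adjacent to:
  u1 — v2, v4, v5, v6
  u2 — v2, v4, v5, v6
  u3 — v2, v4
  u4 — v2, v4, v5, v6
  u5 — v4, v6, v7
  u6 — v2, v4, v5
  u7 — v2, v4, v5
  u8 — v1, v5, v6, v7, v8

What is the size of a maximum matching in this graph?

6

One maximum matching: u1-v6, u2-v5, u3-v4, u4-v2, u5-v7, u8-v1.
The set {u1, u2, u3, u4, u6, u7} has only 4 neighbours ({v2, v4, v5, v6}), so by Hall's theorem at most 6 of the 8 left vertices can be matched.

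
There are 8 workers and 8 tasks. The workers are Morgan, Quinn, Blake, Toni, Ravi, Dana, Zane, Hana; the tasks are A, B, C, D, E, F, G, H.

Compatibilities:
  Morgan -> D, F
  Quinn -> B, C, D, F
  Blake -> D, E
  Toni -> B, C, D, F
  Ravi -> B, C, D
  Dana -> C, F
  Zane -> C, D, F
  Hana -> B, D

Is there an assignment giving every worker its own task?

The set {Morgan, Quinn, Toni, Ravi, Dana, Zane, Hana} has only 4 neighbours ({B, C, D, F}), so by Hall's theorem at most 5 of the 8 workers can be matched.
Hence no matching covers every worker.

No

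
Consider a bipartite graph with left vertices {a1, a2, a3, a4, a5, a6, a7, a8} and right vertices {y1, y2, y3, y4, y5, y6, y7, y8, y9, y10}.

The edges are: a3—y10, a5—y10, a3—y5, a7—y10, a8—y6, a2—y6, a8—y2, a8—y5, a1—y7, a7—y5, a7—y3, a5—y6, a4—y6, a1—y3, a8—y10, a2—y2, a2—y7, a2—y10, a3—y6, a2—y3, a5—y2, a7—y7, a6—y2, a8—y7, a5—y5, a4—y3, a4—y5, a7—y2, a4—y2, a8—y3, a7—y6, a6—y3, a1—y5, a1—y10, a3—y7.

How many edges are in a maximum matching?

6

One maximum matching: a1–y10, a2–y6, a3–y7, a4–y5, a5–y2, a6–y3.
The set {a1, a2, a3, a4, a5, a6, a7, a8} has only 6 neighbours ({y10, y2, y3, y5, y6, y7}), so by Hall's theorem at most 6 of the 8 left vertices can be matched.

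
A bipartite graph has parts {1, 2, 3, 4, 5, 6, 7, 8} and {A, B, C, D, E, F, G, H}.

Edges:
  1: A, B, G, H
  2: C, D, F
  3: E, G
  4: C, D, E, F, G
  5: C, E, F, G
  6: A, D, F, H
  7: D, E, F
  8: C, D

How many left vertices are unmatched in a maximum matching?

A valid assignment of size 7: 1-B, 2-D, 3-G, 4-F, 5-C, 6-H, 7-E.
The set {2, 3, 4, 5, 7, 8} has only 5 neighbours ({C, D, E, F, G}), so by Hall's theorem at most 7 of the 8 left vertices can be matched.
That matches 7 of the 8, leaving 1 unmatched; no matching can do better.

1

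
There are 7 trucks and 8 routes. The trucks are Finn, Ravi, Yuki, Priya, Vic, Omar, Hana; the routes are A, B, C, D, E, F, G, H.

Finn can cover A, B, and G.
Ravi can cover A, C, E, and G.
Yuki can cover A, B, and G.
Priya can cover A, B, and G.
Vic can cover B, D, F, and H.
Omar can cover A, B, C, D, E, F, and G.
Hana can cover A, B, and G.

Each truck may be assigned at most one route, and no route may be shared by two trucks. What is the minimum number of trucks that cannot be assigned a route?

1

One maximum matching: Finn-A, Ravi-C, Yuki-G, Priya-B, Vic-F, Omar-E.
The set {Finn, Yuki, Priya, Hana} has only 3 neighbours ({A, B, G}), so by Hall's theorem at most 6 of the 7 trucks can be matched.
That matches 6 of the 7, leaving 1 unmatched; no matching can do better.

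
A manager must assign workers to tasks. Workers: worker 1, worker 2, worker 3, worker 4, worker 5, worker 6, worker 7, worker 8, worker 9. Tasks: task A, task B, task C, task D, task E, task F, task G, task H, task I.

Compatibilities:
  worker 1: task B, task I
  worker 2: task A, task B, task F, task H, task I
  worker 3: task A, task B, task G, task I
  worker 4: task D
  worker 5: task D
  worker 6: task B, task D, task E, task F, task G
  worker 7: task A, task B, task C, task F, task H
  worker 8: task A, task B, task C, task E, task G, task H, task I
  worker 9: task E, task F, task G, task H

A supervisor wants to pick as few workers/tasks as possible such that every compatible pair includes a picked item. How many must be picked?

{worker 1, worker 2, worker 3, worker 6, worker 7, worker 8, worker 9, task D} is a vertex cover of size 8: every edge has an endpoint in this set.
No smaller cover exists because worker 1–task B, worker 2–task H, worker 3–task G, worker 4–task D, worker 6–task F, worker 7–task A, worker 8–task I, worker 9–task E is a matching of size 8, and a cover must include an endpoint of each of these disjoint edges (König's theorem).

8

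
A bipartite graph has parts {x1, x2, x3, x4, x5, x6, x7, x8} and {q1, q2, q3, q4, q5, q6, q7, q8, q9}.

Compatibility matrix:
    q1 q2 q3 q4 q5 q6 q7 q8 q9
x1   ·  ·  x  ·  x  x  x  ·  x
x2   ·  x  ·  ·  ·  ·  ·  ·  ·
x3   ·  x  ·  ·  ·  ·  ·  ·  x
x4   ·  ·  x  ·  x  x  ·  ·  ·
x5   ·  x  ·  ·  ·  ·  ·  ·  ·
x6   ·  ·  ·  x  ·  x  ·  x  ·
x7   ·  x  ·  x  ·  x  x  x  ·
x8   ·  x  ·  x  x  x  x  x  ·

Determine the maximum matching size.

7

One maximum matching: x1→q7, x2→q2, x3→q9, x4→q5, x6→q8, x7→q4, x8→q6.
The set {x2, x5} has only 1 neighbour ({q2}), so by Hall's theorem at most 7 of the 8 left vertices can be matched.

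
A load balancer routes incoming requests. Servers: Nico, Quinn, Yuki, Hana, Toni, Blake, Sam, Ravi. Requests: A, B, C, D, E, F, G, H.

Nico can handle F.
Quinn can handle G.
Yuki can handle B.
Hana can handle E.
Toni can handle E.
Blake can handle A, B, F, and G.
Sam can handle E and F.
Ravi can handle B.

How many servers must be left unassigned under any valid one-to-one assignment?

3

For example, pair Nico→F, Quinn→G, Yuki→B, Hana→E, Blake→A.
The set {Nico, Yuki, Hana, Toni, Sam, Ravi} has only 3 neighbours ({B, E, F}), so by Hall's theorem at most 5 of the 8 servers can be matched.
That matches 5 of the 8, leaving 3 unmatched; no matching can do better.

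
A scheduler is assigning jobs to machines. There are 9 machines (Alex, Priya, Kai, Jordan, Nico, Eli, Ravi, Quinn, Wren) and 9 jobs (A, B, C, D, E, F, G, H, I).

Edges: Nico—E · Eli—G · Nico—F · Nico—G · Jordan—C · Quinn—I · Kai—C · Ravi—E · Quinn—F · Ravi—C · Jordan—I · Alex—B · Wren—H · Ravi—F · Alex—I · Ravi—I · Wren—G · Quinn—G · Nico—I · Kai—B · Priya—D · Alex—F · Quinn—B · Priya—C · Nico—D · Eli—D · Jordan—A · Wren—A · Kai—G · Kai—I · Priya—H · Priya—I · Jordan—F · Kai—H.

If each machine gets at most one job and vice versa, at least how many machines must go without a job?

For example, pair Alex-I, Priya-H, Kai-B, Jordan-A, Nico-E, Eli-D, Ravi-C, Quinn-F, Wren-G.
All 9 machines are matched, so no larger matching exists.
That matches 9 of the 9, leaving 0 unmatched; no matching can do better.

0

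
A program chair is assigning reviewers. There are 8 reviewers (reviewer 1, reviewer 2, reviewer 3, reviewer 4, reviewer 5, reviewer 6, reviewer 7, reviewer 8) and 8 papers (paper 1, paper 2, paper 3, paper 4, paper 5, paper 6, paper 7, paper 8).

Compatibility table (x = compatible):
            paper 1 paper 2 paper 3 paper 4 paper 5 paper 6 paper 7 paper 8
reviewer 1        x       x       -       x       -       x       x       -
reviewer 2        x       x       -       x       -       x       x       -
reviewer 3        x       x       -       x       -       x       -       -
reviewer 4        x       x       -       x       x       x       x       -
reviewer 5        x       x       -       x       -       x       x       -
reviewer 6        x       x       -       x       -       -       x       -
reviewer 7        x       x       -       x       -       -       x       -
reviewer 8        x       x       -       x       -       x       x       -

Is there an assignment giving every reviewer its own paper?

The set {reviewer 1, reviewer 2, reviewer 3, reviewer 5, reviewer 6, reviewer 7, reviewer 8} has only 5 neighbours ({paper 1, paper 2, paper 4, paper 6, paper 7}), so by Hall's theorem at most 6 of the 8 reviewers can be matched.
Hence no matching covers every reviewer.

No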